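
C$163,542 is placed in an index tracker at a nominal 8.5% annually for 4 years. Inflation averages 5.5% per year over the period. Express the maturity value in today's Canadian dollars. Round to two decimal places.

Nominal value at maturity: C$163,542 × (1 + 8.5%)^4 ≈ C$226,646.10.
Price-level factor over 4 years: (1 + 5.5%)^4 ≈ 1.2388246506.
Dividing the nominal maturity value by the price-level factor gives the value in today's money.

C$182,952.53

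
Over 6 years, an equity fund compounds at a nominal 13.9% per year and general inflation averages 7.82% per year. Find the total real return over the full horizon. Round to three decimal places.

The annual real rate is (1+13.9%)/(1+7.82%) − 1 = 5.6390%.
Compounded over 6 years: (1 + 0.056390)^6 − 1 ≈ 0.38978.

38.978%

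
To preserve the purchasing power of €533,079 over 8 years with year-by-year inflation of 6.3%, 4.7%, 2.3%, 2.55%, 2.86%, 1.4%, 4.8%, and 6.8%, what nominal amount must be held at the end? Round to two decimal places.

€726,607.42

Cumulative price-level factor: 1.063 × 1.047 × 1.023 × 1.0255 × 1.0286 × 1.014 × 1.048 × 1.068 ≈ 1.3630389142.
The nominal amount required is €533,079 scaled up by that factor.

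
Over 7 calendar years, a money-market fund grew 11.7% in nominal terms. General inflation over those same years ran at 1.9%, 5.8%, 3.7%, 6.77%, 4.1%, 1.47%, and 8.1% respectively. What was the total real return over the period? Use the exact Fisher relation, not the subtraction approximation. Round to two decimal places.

Cumulative inflation factor: 1.019 × 1.058 × 1.037 × 1.0677 × 1.041 × 1.0147 × 1.081 ≈ 1.36302.
Nominal growth factor: 1.11700. Real growth factor = 1.11700 / 1.36302 ≈ 0.81950.
Total real return ≈ -18.0496%.

-18.05%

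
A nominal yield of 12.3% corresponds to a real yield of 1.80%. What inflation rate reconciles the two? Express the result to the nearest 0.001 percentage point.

From (1+r_nom) = (1+r_real)(1+π), we get 1+π = (1 + 12.3%)/(1 + 1.80%) = 1.123/1.0180 ≈ 1.10314.
So π ≈ 10.3143%.

10.314%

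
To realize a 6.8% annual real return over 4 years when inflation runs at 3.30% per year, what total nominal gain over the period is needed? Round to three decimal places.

Required annual nominal rate: (1+6.8%)(1+3.30%) − 1 = 10.3244%.
Cumulative over 4 years: (1 + 0.103244)^4 − 1 ≈ 0.48145.

48.145%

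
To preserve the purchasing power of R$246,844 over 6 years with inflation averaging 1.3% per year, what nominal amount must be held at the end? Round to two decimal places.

Cumulative price-level factor: (1+1.3%)^6 ≈ 1.0805793706.
Multiplying R$246,844 by the price-level factor gives the future nominal sum.

R$266,734.53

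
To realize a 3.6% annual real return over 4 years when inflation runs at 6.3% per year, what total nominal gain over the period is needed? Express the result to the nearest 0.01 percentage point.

47.09%

Required annual nominal rate: (1+3.6%)(1+6.3%) − 1 = 10.1268%.
Cumulative over 4 years: (1 + 0.101268)^4 − 1 ≈ 0.47086.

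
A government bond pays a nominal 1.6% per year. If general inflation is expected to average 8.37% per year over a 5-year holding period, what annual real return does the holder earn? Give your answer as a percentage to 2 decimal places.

With constant rates the annual real return is the same each year: (1+1.6%)/(1+8.37%) − 1 = -0.06247.

-6.25%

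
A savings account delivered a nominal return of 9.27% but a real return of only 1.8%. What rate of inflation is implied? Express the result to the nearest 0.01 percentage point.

7.34%

From (1+r_nom) = (1+r_real)(1+π), we get 1+π = (1 + 9.27%)/(1 + 1.8%) = 1.0927/1.018 ≈ 1.07338.
So π ≈ 7.3379%.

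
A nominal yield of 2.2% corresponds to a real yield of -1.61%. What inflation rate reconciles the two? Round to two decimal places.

3.87%

From (1+r_nom) = (1+r_real)(1+π), we get 1+π = (1 + 2.2%)/(1 − 1.61%) = 1.022/0.9839 ≈ 1.03872.
So π ≈ 3.8723%.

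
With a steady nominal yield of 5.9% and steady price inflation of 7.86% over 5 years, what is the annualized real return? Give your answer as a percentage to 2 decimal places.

-1.82%

With constant rates the annual real return is the same each year: (1+5.9%)/(1+7.86%) − 1 = -0.01817.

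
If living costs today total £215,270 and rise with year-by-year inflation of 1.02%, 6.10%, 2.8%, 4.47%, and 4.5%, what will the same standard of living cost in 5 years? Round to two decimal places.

Cumulative price-level factor: 1.0102 × 1.0610 × 1.028 × 1.0447 × 1.045 ≈ 1.2028839991.
The nominal amount required is £215,270 scaled up by that factor.

£258,944.84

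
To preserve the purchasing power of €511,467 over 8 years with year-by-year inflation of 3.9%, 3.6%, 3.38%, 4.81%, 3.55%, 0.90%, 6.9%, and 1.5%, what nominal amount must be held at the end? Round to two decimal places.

€676,265.43

Cumulative price-level factor: 1.039 × 1.036 × 1.0338 × 1.0481 × 1.0355 × 1.0090 × 1.069 × 1.015 ≈ 1.3222073551.
Multiplying €511,467 by the price-level factor gives the future nominal sum.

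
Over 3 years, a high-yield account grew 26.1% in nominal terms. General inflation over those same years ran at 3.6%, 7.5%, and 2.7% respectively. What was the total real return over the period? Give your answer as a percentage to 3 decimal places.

10.249%

Cumulative inflation factor: 1.036 × 1.075 × 1.027 ≈ 1.14377.
Nominal growth factor: 1.26100. Real growth factor = 1.26100 / 1.14377 ≈ 1.10249.
Total real return ≈ 10.2494%.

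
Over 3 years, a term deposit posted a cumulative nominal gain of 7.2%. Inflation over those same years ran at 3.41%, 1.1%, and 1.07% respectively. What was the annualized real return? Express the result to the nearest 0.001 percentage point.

0.482%

Cumulative inflation factor: 1.0341 × 1.011 × 1.0107 ≈ 1.05666.
Nominal growth factor: 1.07200. Real growth factor = 1.07200 / 1.05666 ≈ 1.01452.
Annualized: 1.01452^(1/3) − 1 ≈ 0.00482.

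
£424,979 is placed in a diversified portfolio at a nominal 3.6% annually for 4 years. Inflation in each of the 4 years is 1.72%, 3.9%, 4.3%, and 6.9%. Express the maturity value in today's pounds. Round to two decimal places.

Nominal value at maturity: £424,979 × (1 + 3.6%)^4 ≈ £489,560.64.
Price-level factor over 4 years: 1.0172 × 1.039 × 1.043 × 1.069 ≈ 1.1783760653.
Dividing the nominal maturity value by the price-level factor gives the value in today's money.

£415,453.65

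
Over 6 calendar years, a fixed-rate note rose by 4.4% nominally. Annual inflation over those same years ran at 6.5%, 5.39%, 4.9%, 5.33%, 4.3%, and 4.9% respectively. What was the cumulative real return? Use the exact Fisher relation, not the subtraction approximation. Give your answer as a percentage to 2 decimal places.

-23.06%

Cumulative inflation factor: 1.065 × 1.0539 × 1.049 × 1.0533 × 1.043 × 1.049 ≈ 1.35686.
Nominal growth factor: 1.04400. Real growth factor = 1.04400 / 1.35686 ≈ 0.76942.
Total real return ≈ -23.0579%.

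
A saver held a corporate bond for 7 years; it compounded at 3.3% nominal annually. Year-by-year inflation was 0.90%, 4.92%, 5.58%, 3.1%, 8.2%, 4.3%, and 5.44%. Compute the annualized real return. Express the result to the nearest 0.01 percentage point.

-1.26%

Cumulative inflation factor: 1.0090 × 1.0492 × 1.0558 × 1.031 × 1.082 × 1.043 × 1.0544 ≈ 1.37122.
Nominal growth factor: 1.25517. Real growth factor = 1.25517 / 1.37122 ≈ 0.91537.
Annualized: 0.91537^(1/7) − 1 ≈ -0.01255.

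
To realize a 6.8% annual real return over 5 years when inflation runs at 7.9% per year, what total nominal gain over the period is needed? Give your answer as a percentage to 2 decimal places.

Required annual nominal rate: (1+6.8%)(1+7.9%) − 1 = 15.2372%.
Cumulative over 5 years: (1 + 0.152372)^5 − 1 ≈ 1.03219.

103.22%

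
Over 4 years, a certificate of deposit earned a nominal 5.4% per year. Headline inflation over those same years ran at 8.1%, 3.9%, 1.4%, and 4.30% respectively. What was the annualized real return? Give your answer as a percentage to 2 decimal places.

Cumulative inflation factor: 1.081 × 1.039 × 1.014 × 1.0430 ≈ 1.18786.
Nominal growth factor: 1.23413. Real growth factor = 1.23413 / 1.18786 ≈ 1.03896.
Annualized: 1.03896^(1/4) − 1 ≈ 0.00960.

0.96%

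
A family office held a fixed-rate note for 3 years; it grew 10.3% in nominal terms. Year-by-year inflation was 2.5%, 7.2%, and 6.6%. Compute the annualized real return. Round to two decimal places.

Cumulative inflation factor: 1.025 × 1.072 × 1.066 ≈ 1.17132.
Nominal growth factor: 1.10300. Real growth factor = 1.10300 / 1.17132 ≈ 0.94167.
Annualized: 0.94167^(1/3) − 1 ≈ -0.01983.

-1.98%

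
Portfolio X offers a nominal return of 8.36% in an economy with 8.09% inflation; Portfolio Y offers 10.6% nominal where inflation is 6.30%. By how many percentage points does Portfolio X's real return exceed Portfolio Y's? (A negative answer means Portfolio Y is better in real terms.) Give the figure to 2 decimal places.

-3.80

Portfolio X real return: 1.0836/1.0809 − 1 = 0.250%.
Portfolio Y real return: 1.106/1.0630 − 1 = 4.045%.
Difference: 0.250 − 4.045 = -3.795 pp.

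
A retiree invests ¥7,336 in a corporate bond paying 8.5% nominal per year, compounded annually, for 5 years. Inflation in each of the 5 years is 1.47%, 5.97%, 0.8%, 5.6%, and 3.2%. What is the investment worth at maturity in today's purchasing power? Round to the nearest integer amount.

¥9,339

Nominal value at maturity: ¥7,336 × (1 + 8.5%)^5 ≈ ¥11,031.
Price-level factor over 5 years: 1.0147 × 1.0597 × 1.008 × 1.056 × 1.032 ≈ 1.1812035467.
Dividing the nominal maturity value by the price-level factor gives the value in today's money.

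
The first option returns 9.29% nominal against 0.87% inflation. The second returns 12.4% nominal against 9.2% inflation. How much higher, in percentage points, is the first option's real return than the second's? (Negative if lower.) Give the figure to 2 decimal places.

5.42

The first option real return: 1.0929/1.0087 − 1 = 8.347%.
The second real return: 1.124/1.092 − 1 = 2.930%.
Difference: 8.347 − 2.930 = 5.417 pp.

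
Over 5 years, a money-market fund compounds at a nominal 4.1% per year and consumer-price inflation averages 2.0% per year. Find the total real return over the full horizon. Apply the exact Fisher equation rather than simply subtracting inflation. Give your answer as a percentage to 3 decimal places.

The annual real rate is (1+4.1%)/(1+2.0%) − 1 = 2.0588%.
Compounded over 5 years: (1 + 0.020588)^5 − 1 ≈ 0.10727.

10.727%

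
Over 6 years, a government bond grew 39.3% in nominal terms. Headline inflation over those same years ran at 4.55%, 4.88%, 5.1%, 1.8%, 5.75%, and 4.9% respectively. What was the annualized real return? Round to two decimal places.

Cumulative inflation factor: 1.0455 × 1.0488 × 1.051 × 1.018 × 1.0575 × 1.049 ≈ 1.30144.
Nominal growth factor: 1.39300. Real growth factor = 1.39300 / 1.30144 ≈ 1.07036.
Annualized: 1.07036^(1/6) − 1 ≈ 0.01140.

1.14%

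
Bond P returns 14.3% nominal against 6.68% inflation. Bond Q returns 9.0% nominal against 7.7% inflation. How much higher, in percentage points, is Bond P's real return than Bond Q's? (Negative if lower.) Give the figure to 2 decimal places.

5.94

Bond P real return: 1.143/1.0668 − 1 = 7.143%.
Bond Q real return: 1.090/1.077 − 1 = 1.207%.
Difference: 7.143 − 1.207 = 5.936 pp.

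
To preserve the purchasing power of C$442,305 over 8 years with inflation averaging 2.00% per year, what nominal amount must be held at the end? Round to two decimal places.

C$518,230.80

Cumulative price-level factor: (1+2.00%)^8 ≈ 1.1716593810.
The nominal amount required is C$442,305 scaled up by that factor.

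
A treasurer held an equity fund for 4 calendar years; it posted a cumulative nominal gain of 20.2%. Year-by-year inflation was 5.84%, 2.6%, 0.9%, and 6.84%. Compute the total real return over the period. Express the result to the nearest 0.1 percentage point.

Cumulative inflation factor: 1.0584 × 1.026 × 1.009 × 1.0684 ≈ 1.17064.
Nominal growth factor: 1.20200. Real growth factor = 1.20200 / 1.17064 ≈ 1.02679.
Total real return ≈ 2.6791%.

2.7%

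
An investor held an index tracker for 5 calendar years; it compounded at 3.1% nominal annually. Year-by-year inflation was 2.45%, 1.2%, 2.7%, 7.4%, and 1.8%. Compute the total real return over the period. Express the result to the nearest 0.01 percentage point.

0.06%

Cumulative inflation factor: 1.0245 × 1.012 × 1.027 × 1.074 × 1.018 ≈ 1.16417.
Nominal growth factor: 1.16491. Real growth factor = 1.16491 / 1.16417 ≈ 1.00064.
Total real return ≈ 0.0641%.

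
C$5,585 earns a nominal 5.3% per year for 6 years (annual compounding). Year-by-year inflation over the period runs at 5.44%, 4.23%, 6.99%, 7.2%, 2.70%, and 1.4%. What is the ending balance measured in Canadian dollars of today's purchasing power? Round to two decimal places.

Nominal value at maturity: C$5,585 × (1 + 5.3%)^6 ≈ C$7,613.66.
Price-level factor over 6 years: 1.0544 × 1.0423 × 1.0699 × 1.072 × 1.0270 × 1.014 ≈ 1.3126365911.
The maturity value deflated by that factor is the answer in today's purchasing power.

C$5,800.28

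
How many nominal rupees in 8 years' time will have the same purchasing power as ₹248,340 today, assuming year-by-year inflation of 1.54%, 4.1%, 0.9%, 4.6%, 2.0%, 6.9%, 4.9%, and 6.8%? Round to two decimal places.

₹338,440.27

Cumulative price-level factor: 1.0154 × 1.041 × 1.009 × 1.046 × 1.020 × 1.069 × 1.049 × 1.068 ≈ 1.3628101429.
Multiplying ₹248,340 by the price-level factor gives the future nominal sum.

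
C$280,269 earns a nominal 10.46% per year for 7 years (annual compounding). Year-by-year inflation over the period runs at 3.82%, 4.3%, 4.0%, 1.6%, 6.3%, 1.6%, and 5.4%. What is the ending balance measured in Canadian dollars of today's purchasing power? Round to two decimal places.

Nominal value at maturity: C$280,269 × (1 + 10.46%)^7 ≈ C$562,354.71.
Price-level factor over 7 years: 1.0382 × 1.043 × 1.040 × 1.016 × 1.063 × 1.016 × 1.054 ≈ 1.3024467116.
Dividing the nominal maturity value by the price-level factor gives the value in today's money.

C$431,767.92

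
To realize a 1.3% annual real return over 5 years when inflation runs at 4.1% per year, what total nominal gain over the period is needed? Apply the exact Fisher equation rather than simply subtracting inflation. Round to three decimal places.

Required annual nominal rate: (1+1.3%)(1+4.1%) − 1 = 5.4533%.
Cumulative over 5 years: (1 + 0.054533)^5 − 1 ≈ 0.30407.

30.407%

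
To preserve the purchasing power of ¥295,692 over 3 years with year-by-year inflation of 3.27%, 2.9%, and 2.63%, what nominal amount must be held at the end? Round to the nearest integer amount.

Cumulative price-level factor: 1.0327 × 1.029 × 1.0263 ≈ 1.0905959503.
Multiplying ¥295,692 by the price-level factor gives the future nominal sum.

¥322,480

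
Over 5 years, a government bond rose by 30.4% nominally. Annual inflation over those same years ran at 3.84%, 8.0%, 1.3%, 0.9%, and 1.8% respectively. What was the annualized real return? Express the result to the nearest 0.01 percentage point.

2.25%

Cumulative inflation factor: 1.0384 × 1.080 × 1.013 × 1.009 × 1.018 ≈ 1.16691.
Nominal growth factor: 1.30400. Real growth factor = 1.30400 / 1.16691 ≈ 1.11748.
Annualized: 1.11748^(1/5) − 1 ≈ 0.02246.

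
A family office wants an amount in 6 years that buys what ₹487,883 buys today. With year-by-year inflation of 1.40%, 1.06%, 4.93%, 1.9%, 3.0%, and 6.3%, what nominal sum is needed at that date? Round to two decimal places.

Cumulative price-level factor: 1.0140 × 1.0106 × 1.0493 × 1.019 × 1.030 × 1.063 ≈ 1.1996694375.
The nominal amount required is ₹487,883 scaled up by that factor.

₹585,298.32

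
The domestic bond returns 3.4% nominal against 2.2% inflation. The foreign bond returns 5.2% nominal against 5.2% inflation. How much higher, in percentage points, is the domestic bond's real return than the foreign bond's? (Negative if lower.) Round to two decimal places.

1.17

The domestic bond real return: 1.034/1.022 − 1 = 1.174%.
The foreign bond real return: 1.052/1.052 − 1 = 0.000%.
Difference: 1.174 − 0.000 = 1.174 pp.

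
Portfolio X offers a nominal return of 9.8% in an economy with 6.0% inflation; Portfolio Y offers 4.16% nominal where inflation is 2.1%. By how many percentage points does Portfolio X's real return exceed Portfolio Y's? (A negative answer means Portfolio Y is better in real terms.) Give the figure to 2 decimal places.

Portfolio X real return: 1.098/1.060 − 1 = 3.585%.
Portfolio Y real return: 1.0416/1.021 − 1 = 2.018%.
Difference: 3.585 − 2.018 = 1.567 pp.

1.57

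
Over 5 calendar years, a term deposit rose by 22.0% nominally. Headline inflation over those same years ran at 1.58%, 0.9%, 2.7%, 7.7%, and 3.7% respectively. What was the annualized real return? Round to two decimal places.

0.74%

Cumulative inflation factor: 1.0158 × 1.009 × 1.027 × 1.077 × 1.037 ≈ 1.17561.
Nominal growth factor: 1.22000. Real growth factor = 1.22000 / 1.17561 ≈ 1.03776.
Annualized: 1.03776^(1/5) − 1 ≈ 0.00744.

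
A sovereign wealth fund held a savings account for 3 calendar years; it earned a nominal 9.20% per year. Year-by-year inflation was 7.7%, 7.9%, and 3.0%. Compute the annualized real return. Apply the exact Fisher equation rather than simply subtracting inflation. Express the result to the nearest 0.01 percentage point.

Cumulative inflation factor: 1.077 × 1.079 × 1.030 ≈ 1.19695.
Nominal growth factor: 1.30217. Real growth factor = 1.30217 / 1.19695 ≈ 1.08791.
Annualized: 1.08791^(1/3) − 1 ≈ 0.02848.

2.85%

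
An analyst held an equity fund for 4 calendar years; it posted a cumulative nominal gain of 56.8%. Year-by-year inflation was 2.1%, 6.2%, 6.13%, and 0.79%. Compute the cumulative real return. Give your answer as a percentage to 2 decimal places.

Cumulative inflation factor: 1.021 × 1.062 × 1.0613 × 1.0079 ≈ 1.15986.
Nominal growth factor: 1.56800. Real growth factor = 1.56800 / 1.15986 ≈ 1.35189.
Total real return ≈ 35.1886%.

35.19%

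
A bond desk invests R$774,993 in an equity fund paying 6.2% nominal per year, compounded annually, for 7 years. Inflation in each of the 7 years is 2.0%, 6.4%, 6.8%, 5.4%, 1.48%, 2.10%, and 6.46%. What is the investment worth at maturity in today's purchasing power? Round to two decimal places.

Nominal value at maturity: R$774,993 × (1 + 6.2%)^7 ≈ R$1,180,781.11.
Price-level factor over 7 years: 1.020 × 1.064 × 1.068 × 1.054 × 1.0148 × 1.0210 × 1.0646 ≈ 1.3475544600.
Dividing the nominal maturity value by the price-level factor gives the value in today's money.

R$876,239.99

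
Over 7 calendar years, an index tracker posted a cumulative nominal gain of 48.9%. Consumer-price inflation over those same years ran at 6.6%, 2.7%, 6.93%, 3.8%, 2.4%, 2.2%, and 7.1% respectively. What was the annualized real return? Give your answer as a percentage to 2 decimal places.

1.28%

Cumulative inflation factor: 1.066 × 1.027 × 1.0693 × 1.038 × 1.024 × 1.022 × 1.071 ≈ 1.36196.
Nominal growth factor: 1.48900. Real growth factor = 1.48900 / 1.36196 ≈ 1.09328.
Annualized: 1.09328^(1/7) − 1 ≈ 0.01282.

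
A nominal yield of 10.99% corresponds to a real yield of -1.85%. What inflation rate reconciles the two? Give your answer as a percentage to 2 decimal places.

From (1+r_nom) = (1+r_real)(1+π), we get 1+π = (1 + 10.99%)/(1 − 1.85%) = 1.1099/0.9815 ≈ 1.13082.
So π ≈ 13.0820%.

13.08%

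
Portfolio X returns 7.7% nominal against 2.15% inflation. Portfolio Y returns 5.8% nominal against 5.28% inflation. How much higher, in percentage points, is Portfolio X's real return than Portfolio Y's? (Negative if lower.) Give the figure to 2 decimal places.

Portfolio X real return: 1.077/1.0215 − 1 = 5.433%.
Portfolio Y real return: 1.058/1.0528 − 1 = 0.494%.
Difference: 5.433 − 0.494 = 4.939 pp.

4.94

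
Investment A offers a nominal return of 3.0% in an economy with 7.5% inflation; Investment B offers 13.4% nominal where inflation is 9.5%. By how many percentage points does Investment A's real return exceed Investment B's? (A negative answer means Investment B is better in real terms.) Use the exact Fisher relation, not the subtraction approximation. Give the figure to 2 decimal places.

-7.75

Investment A real return: 1.030/1.075 − 1 = -4.186%.
Investment B real return: 1.134/1.095 − 1 = 3.562%.
Difference: -4.186 − 3.562 = -7.748 pp.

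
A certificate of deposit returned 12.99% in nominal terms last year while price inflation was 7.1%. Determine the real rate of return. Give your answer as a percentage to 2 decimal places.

Real return via the Fisher equation: (1 + 12.99%)/(1 + 7.1%) − 1 = 1.1299/1.071 − 1 ≈ 0.05500.

5.50%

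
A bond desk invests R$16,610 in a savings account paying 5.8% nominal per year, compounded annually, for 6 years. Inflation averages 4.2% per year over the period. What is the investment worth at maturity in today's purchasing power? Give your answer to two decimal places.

R$18,200.25

Nominal value at maturity: R$16,610 × (1 + 5.8%)^6 ≈ R$23,296.12.
Price-level factor over 6 years: (1 + 4.2%)^6 ≈ 1.2799892251.
The maturity value deflated by that factor is the answer in today's purchasing power.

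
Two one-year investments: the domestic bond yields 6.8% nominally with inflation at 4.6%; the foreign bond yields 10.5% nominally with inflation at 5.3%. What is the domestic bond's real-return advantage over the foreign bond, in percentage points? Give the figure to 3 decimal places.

-2.835

The domestic bond real return: 1.068/1.046 − 1 = 2.1033%.
The foreign bond real return: 1.105/1.053 − 1 = 4.9383%.
Difference: 2.1033 − 4.9383 = -2.8350 pp.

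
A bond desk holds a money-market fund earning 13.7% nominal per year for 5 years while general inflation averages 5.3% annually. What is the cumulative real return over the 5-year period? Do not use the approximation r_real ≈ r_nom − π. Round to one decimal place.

46.8%

The annual real rate is (1+13.7%)/(1+5.3%) − 1 = 7.9772%.
Compounded over 5 years: (1 + 0.079772)^5 − 1 ≈ 0.46778.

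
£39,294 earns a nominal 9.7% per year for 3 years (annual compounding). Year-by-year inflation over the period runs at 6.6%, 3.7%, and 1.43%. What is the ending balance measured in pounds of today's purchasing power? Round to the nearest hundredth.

£46,264.06

Nominal value at maturity: £39,294 × (1 + 9.7%)^3 ≈ £51,873.57.
Price-level factor over 3 years: 1.066 × 1.037 × 1.0143 = 1.1212498206.
Dividing the nominal maturity value by the price-level factor gives the value in today's money.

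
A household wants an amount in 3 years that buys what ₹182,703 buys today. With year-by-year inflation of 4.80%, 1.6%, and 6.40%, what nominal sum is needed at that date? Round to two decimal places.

₹206,986.63

Cumulative price-level factor: 1.0480 × 1.016 × 1.0640 = 1.132913152.
The nominal amount required is ₹182,703 scaled up by that factor.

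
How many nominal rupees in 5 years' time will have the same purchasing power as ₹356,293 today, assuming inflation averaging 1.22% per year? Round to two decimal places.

Cumulative price-level factor: (1+1.22%)^5 ≈ 1.0625066695.
The nominal amount required is ₹356,293 scaled up by that factor.

₹378,563.69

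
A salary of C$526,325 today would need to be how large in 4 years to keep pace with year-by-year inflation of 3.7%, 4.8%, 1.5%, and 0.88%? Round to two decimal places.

Cumulative price-level factor: 1.037 × 1.048 × 1.015 × 1.0088 ≈ 1.1127847232.
The nominal amount required is C$526,325 scaled up by that factor.

C$585,686.42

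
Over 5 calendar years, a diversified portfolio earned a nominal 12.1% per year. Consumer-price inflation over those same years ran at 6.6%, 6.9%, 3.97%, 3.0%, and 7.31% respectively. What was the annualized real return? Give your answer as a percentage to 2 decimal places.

6.21%

Cumulative inflation factor: 1.066 × 1.069 × 1.0397 × 1.030 × 1.0731 ≈ 1.30954.
Nominal growth factor: 1.77022. Real growth factor = 1.77022 / 1.30954 ≈ 1.35179.
Annualized: 1.35179^(1/5) − 1 ≈ 0.06214.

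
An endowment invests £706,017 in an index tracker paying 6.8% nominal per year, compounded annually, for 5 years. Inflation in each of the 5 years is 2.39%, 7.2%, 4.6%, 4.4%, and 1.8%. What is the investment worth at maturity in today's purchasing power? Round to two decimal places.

Nominal value at maturity: £706,017 × (1 + 6.8%)^5 ≈ £981,005.45.
Price-level factor over 5 years: 1.0239 × 1.072 × 1.046 × 1.044 × 1.018 ≈ 1.2202035651.
The maturity value deflated by that factor is the answer in today's purchasing power.

£803,968.68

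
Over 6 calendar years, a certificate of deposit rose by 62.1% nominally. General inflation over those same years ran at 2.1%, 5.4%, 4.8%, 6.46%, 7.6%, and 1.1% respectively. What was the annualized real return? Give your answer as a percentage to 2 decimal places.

3.67%

Cumulative inflation factor: 1.021 × 1.054 × 1.048 × 1.0646 × 1.076 × 1.011 ≈ 1.30610.
Nominal growth factor: 1.62100. Real growth factor = 1.62100 / 1.30610 ≈ 1.24110.
Annualized: 1.24110^(1/6) − 1 ≈ 0.03666.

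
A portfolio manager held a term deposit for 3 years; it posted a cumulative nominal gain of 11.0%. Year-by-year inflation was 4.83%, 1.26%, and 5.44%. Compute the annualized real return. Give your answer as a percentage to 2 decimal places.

-0.28%

Cumulative inflation factor: 1.0483 × 1.0126 × 1.0544 ≈ 1.11925.
Nominal growth factor: 1.11000. Real growth factor = 1.11000 / 1.11925 ≈ 0.99173.
Annualized: 0.99173^(1/3) − 1 ≈ -0.00276.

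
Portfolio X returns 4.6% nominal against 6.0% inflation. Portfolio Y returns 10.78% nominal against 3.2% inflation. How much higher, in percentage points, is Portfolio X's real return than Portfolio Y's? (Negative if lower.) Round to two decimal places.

-8.67

Portfolio X real return: 1.046/1.060 − 1 = -1.321%.
Portfolio Y real return: 1.1078/1.032 − 1 = 7.345%.
Difference: -1.321 − 7.345 = -8.666 pp.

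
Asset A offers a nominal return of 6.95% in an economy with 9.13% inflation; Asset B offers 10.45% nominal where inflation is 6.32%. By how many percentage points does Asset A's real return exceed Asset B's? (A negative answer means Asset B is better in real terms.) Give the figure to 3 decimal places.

-5.882

Asset A real return: 1.0695/1.0913 − 1 = -1.9976%.
Asset B real return: 1.1045/1.0632 − 1 = 3.8845%.
Difference: -1.9976 − 3.8845 = -5.8821 pp.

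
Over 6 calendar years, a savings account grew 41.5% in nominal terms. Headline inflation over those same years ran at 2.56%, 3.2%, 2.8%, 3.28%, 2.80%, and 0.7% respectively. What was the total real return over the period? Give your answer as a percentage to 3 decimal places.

Cumulative inflation factor: 1.0256 × 1.032 × 1.028 × 1.0328 × 1.0280 × 1.007 ≈ 1.16329.
Nominal growth factor: 1.41500. Real growth factor = 1.41500 / 1.16329 ≈ 1.21637.
Total real return ≈ 21.6373%.

21.637%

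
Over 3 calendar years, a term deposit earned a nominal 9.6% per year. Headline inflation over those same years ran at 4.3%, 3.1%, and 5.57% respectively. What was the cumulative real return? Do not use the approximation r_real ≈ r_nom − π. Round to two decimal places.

Cumulative inflation factor: 1.043 × 1.031 × 1.0557 ≈ 1.13523.
Nominal growth factor: 1.31653. Real growth factor = 1.31653 / 1.13523 ≈ 1.15971.
Total real return ≈ 15.9707%.

15.97%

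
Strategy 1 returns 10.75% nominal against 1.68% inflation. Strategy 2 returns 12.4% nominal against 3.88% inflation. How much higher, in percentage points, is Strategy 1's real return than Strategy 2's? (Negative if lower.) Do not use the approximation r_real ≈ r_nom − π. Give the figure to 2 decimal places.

0.72

Strategy 1 real return: 1.1075/1.0168 − 1 = 8.920%.
Strategy 2 real return: 1.124/1.0388 − 1 = 8.202%.
Difference: 8.920 − 8.202 = 0.718 pp.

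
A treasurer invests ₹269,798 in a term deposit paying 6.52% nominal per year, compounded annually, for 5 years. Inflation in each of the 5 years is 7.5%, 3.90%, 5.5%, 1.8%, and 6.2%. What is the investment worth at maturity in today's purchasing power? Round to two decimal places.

Nominal value at maturity: ₹269,798 × (1 + 6.52%)^5 ≈ ₹369,993.86.
Price-level factor over 5 years: 1.075 × 1.0390 × 1.055 × 1.018 × 1.062 ≈ 1.2739393902.
Dividing the nominal maturity value by the price-level factor gives the value in today's money.

₹290,432.86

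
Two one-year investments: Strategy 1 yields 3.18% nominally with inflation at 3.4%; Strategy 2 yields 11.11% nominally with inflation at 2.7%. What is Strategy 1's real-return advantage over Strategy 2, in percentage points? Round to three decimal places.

Strategy 1 real return: 1.0318/1.034 − 1 = -0.2128%.
Strategy 2 real return: 1.1111/1.027 − 1 = 8.1889%.
Difference: -0.2128 − 8.1889 = -8.4017 pp.

-8.402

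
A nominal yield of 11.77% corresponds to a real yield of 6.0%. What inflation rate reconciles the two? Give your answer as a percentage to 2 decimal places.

5.44%

From (1+r_nom) = (1+r_real)(1+π), we get 1+π = (1 + 11.77%)/(1 + 6.0%) = 1.1177/1.060 ≈ 1.05443.
So π ≈ 5.4434%.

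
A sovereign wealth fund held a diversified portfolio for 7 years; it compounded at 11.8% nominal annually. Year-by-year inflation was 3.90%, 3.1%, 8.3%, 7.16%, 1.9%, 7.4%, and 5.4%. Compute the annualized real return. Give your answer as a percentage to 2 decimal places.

Cumulative inflation factor: 1.0390 × 1.031 × 1.083 × 1.0716 × 1.019 × 1.074 × 1.054 ≈ 1.43402.
Nominal growth factor: 2.18320. Real growth factor = 2.18320 / 1.43402 ≈ 1.52243.
Annualized: 1.52243^(1/7) − 1 ≈ 0.06188.

6.19%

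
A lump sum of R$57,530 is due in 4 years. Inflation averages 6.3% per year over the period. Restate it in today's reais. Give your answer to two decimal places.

Price-level factor over 4 years: (1 + 6.3%)^4 ≈ 1.2768299410.
Purchasing power today: R$57,530 divided by that factor.

R$45,056.90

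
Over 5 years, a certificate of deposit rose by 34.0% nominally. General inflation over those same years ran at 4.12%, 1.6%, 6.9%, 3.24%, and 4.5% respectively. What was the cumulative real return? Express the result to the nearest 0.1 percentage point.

Cumulative inflation factor: 1.0412 × 1.016 × 1.069 × 1.0324 × 1.045 ≈ 1.22003.
Nominal growth factor: 1.34000. Real growth factor = 1.34000 / 1.22003 ≈ 1.09834.
Total real return ≈ 9.8335%.

9.8%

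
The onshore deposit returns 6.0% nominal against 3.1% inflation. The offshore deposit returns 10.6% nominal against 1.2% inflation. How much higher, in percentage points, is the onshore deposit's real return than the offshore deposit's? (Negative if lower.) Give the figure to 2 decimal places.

-6.48

The onshore deposit real return: 1.060/1.031 − 1 = 2.813%.
The offshore deposit real return: 1.106/1.012 − 1 = 9.289%.
Difference: 2.813 − 9.289 = -6.476 pp.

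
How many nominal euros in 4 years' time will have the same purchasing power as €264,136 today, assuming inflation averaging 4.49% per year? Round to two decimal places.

Cumulative price-level factor: (1+4.49%)^4 ≈ 1.1920621997.
Multiplying €264,136 by the price-level factor gives the future nominal sum.

€314,866.54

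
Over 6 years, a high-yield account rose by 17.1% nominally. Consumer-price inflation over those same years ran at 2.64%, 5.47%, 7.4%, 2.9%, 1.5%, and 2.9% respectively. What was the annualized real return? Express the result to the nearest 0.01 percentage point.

-1.08%

Cumulative inflation factor: 1.0264 × 1.0547 × 1.074 × 1.029 × 1.015 × 1.029 ≈ 1.24953.
Nominal growth factor: 1.17100. Real growth factor = 1.17100 / 1.24953 ≈ 0.93715.
Annualized: 0.93715^(1/6) − 1 ≈ -0.01076.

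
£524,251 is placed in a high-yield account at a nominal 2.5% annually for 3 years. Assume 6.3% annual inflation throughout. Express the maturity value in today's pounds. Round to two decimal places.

£470,014.30

Nominal value at maturity: £524,251 × (1 + 2.5%)^3 ≈ £564,560.99.
Price-level factor over 3 years: (1 + 6.3%)^3 = 1.201157047.
The maturity value deflated by that factor is the answer in today's purchasing power.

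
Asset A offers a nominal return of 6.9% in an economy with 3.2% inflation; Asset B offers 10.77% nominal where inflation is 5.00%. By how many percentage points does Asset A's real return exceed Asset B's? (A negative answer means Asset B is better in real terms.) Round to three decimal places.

Asset A real return: 1.069/1.032 − 1 = 3.5853%.
Asset B real return: 1.1077/1.0500 − 1 = 5.4952%.
Difference: 3.5853 − 5.4952 = -1.9099 pp.

-1.910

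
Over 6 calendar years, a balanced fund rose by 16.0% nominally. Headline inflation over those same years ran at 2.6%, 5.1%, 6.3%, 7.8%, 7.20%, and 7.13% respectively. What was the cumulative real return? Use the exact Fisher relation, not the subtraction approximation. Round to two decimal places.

Cumulative inflation factor: 1.026 × 1.051 × 1.063 × 1.078 × 1.0720 × 1.0713 ≈ 1.41908.
Nominal growth factor: 1.16000. Real growth factor = 1.16000 / 1.41908 ≈ 0.81743.
Total real return ≈ -18.2571%.

-18.26%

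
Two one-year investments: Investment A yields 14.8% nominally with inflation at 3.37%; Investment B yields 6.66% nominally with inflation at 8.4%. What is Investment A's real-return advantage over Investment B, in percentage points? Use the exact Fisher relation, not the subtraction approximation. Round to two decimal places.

Investment A real return: 1.148/1.0337 − 1 = 11.057%.
Investment B real return: 1.0666/1.084 − 1 = -1.605%.
Difference: 11.057 − (-1.605) = 12.662 pp.

12.66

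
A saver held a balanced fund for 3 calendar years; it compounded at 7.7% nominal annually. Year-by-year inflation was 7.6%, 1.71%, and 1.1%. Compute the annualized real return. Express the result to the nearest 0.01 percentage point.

Cumulative inflation factor: 1.076 × 1.0171 × 1.011 ≈ 1.10644.
Nominal growth factor: 1.24924. Real growth factor = 1.24924 / 1.10644 ≈ 1.12907.
Annualized: 1.12907^(1/3) − 1 ≈ 0.04129.

4.13%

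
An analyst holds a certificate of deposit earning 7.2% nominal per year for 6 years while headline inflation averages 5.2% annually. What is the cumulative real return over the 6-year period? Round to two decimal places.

The annual real rate is (1+7.2%)/(1+5.2%) − 1 = 1.9011%.
Compounded over 6 years: (1 + 0.019011)^6 − 1 ≈ 0.11963.

11.96%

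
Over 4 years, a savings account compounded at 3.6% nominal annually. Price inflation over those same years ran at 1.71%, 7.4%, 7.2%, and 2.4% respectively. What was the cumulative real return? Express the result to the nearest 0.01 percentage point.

Cumulative inflation factor: 1.0171 × 1.074 × 1.072 × 1.024 ≈ 1.19912.
Nominal growth factor: 1.15196. Real growth factor = 1.15196 / 1.19912 ≈ 0.96067.
Total real return ≈ -3.9325%.

-3.93%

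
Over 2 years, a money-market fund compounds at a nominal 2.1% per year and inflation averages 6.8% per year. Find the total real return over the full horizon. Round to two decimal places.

The annual real rate is (1+2.1%)/(1+6.8%) − 1 = -4.4007%.
Compounded over 2 years: (1 + -0.044007)^2 − 1 ≈ -0.08608.

-8.61%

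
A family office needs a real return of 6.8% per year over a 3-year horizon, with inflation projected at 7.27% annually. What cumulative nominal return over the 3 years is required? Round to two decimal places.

Required annual nominal rate: (1+6.8%)(1+7.27%) − 1 = 14.56436%.
Cumulative over 3 years: (1 + 0.1456436)^3 − 1 ≈ 0.50366.

50.37%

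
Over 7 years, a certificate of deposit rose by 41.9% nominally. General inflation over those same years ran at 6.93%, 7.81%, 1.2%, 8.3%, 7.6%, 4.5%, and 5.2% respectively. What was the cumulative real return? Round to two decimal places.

Cumulative inflation factor: 1.0693 × 1.0781 × 1.012 × 1.083 × 1.076 × 1.045 × 1.052 ≈ 1.49455.
Nominal growth factor: 1.41900. Real growth factor = 1.41900 / 1.49455 ≈ 0.94945.
Total real return ≈ -5.0553%.

-5.06%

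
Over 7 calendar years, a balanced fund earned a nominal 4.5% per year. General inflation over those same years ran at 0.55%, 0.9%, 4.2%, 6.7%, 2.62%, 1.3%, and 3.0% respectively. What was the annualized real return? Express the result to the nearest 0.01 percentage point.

Cumulative inflation factor: 1.0055 × 1.009 × 1.042 × 1.067 × 1.0262 × 1.013 × 1.030 ≈ 1.20777.
Nominal growth factor: 1.36086. Real growth factor = 1.36086 / 1.20777 ≈ 1.12676.
Annualized: 1.12676^(1/7) − 1 ≈ 0.01720.

1.72%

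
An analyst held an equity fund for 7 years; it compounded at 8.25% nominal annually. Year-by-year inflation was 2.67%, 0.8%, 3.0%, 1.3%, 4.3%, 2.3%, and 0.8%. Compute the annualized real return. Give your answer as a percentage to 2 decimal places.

Cumulative inflation factor: 1.0267 × 1.008 × 1.030 × 1.013 × 1.043 × 1.023 × 1.008 ≈ 1.16137.
Nominal growth factor: 1.74179. Real growth factor = 1.74179 / 1.16137 ≈ 1.49977.
Annualized: 1.49977^(1/7) − 1 ≈ 0.05961.

5.96%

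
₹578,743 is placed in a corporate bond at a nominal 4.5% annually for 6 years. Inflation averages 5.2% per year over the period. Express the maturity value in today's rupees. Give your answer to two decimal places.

Nominal value at maturity: ₹578,743 × (1 + 4.5%)^6 ≈ ₹753,673.93.
Price-level factor over 6 years: (1 + 5.2%)^6 ≈ 1.3554841352.
The maturity value deflated by that factor is the answer in today's purchasing power.

₹556,018.26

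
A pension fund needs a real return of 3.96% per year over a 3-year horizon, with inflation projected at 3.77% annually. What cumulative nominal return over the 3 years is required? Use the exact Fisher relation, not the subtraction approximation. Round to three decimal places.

Required annual nominal rate: (1+3.96%)(1+3.77%) − 1 = 7.879292%.
Cumulative over 3 years: (1 + 0.07879292)^3 − 1 ≈ 0.25549.

25.549%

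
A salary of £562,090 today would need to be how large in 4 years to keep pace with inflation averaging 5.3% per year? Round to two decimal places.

£691,065.71

Cumulative price-level factor: (1+5.3%)^4 ≈ 1.2294573985.
Multiplying £562,090 by the price-level factor gives the future nominal sum.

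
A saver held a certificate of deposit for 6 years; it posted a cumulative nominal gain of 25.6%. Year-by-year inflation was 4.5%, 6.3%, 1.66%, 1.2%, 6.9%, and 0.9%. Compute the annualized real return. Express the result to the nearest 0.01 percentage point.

0.31%

Cumulative inflation factor: 1.045 × 1.063 × 1.0166 × 1.012 × 1.069 × 1.009 ≈ 1.23268.
Nominal growth factor: 1.25600. Real growth factor = 1.25600 / 1.23268 ≈ 1.01892.
Annualized: 1.01892^(1/6) − 1 ≈ 0.00313.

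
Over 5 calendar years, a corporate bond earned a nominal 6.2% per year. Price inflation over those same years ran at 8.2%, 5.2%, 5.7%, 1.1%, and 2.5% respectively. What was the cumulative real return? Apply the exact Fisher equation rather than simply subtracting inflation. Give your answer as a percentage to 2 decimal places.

Cumulative inflation factor: 1.082 × 1.052 × 1.057 × 1.011 × 1.025 ≈ 1.24679.
Nominal growth factor: 1.35090. Real growth factor = 1.35090 / 1.24679 ≈ 1.08350.
Total real return ≈ 8.3502%.

8.35%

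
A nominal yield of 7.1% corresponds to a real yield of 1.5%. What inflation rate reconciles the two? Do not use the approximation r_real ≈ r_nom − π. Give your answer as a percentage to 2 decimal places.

From (1+r_nom) = (1+r_real)(1+π), we get 1+π = (1 + 7.1%)/(1 + 1.5%) = 1.071/1.015 ≈ 1.05517.
So π ≈ 5.5172%.

5.52%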